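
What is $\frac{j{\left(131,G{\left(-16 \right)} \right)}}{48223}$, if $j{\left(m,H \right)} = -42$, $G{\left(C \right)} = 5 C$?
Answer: $- \frac{6}{6889} \approx -0.00087095$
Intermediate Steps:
$\frac{j{\left(131,G{\left(-16 \right)} \right)}}{48223} = - \frac{42}{48223} = \left(-42\right) \frac{1}{48223} = - \frac{6}{6889}$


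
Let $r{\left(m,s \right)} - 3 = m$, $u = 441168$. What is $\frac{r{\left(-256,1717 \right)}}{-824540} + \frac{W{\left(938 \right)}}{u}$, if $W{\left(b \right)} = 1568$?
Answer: $\frac{12540127}{3247863060} \approx 0.003861$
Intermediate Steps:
$r{\left(m,s \right)} = 3 + m$
$\frac{r{\left(-256,1717 \right)}}{-824540} + \frac{W{\left(938 \right)}}{u} = \frac{3 - 256}{-824540} + \frac{1568}{441168} = \left(-253\right) \left(- \frac{1}{824540}\right) + 1568 \cdot \frac{1}{441168} = \frac{253}{824540} + \frac{14}{3939} = \frac{12540127}{3247863060}$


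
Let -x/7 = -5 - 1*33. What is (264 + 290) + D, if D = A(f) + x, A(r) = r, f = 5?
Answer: 825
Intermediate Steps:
x = 266 (x = -7*(-5 - 1*33) = -7*(-5 - 33) = -7*(-38) = 266)
D = 271 (D = 5 + 266 = 271)
(264 + 290) + D = (264 + 290) + 271 = 554 + 271 = 825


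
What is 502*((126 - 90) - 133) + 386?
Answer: -48308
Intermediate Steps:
502*((126 - 90) - 133) + 386 = 502*(36 - 133) + 386 = 502*(-97) + 386 = -48694 + 386 = -48308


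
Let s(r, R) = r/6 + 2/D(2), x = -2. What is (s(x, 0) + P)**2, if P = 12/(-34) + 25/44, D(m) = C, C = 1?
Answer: 17833729/5035536 ≈ 3.5416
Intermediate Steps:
D(m) = 1
s(r, R) = 2 + r/6 (s(r, R) = r/6 + 2/1 = r*(1/6) + 2*1 = r/6 + 2 = 2 + r/6)
P = 161/748 (P = 12*(-1/34) + 25*(1/44) = -6/17 + 25/44 = 161/748 ≈ 0.21524)
(s(x, 0) + P)**2 = ((2 + (1/6)*(-2)) + 161/748)**2 = ((2 - 1/3) + 161/748)**2 = (5/3 + 161/748)**2 = (4223/2244)**2 = 17833729/5035536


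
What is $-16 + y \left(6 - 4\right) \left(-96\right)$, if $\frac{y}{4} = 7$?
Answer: $-5392$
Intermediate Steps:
$y = 28$ ($y = 4 \cdot 7 = 28$)
$-16 + y \left(6 - 4\right) \left(-96\right) = -16 + 28 \left(6 - 4\right) \left(-96\right) = -16 + 28 \cdot 2 \left(-96\right) = -16 + 56 \left(-96\right) = -16 - 5376 = -5392$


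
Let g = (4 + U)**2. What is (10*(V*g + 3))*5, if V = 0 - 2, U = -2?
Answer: -250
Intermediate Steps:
g = 4 (g = (4 - 2)**2 = 2**2 = 4)
V = -2
(10*(V*g + 3))*5 = (10*(-2*4 + 3))*5 = (10*(-8 + 3))*5 = (10*(-5))*5 = -50*5 = -250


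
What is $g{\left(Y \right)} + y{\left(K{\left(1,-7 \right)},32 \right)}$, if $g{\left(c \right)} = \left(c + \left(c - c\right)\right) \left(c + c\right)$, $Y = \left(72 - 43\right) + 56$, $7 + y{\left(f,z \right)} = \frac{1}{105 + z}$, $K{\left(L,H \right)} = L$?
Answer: $\frac{1978692}{137} \approx 14443.0$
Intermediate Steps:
$y{\left(f,z \right)} = -7 + \frac{1}{105 + z}$
$Y = 85$ ($Y = 29 + 56 = 85$)
$g{\left(c \right)} = 2 c^{2}$ ($g{\left(c \right)} = \left(c + 0\right) 2 c = c 2 c = 2 c^{2}$)
$g{\left(Y \right)} + y{\left(K{\left(1,-7 \right)},32 \right)} = 2 \cdot 85^{2} + \frac{-734 - 224}{105 + 32} = 2 \cdot 7225 + \frac{-734 - 224}{137} = 14450 + \frac{1}{137} \left(-958\right) = 14450 - \frac{958}{137} = \frac{1978692}{137}$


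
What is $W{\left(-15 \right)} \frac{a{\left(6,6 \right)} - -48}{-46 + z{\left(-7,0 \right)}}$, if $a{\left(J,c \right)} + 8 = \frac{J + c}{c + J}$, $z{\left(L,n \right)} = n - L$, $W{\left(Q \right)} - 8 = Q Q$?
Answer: $- \frac{9553}{39} \approx -244.95$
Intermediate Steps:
$W{\left(Q \right)} = 8 + Q^{2}$ ($W{\left(Q \right)} = 8 + Q Q = 8 + Q^{2}$)
$a{\left(J,c \right)} = -7$ ($a{\left(J,c \right)} = -8 + \frac{J + c}{c + J} = -8 + \frac{J + c}{J + c} = -8 + 1 = -7$)
$W{\left(-15 \right)} \frac{a{\left(6,6 \right)} - -48}{-46 + z{\left(-7,0 \right)}} = \left(8 + \left(-15\right)^{2}\right) \frac{-7 - -48}{-46 + \left(0 - -7\right)} = \left(8 + 225\right) \frac{-7 + 48}{-46 + \left(0 + 7\right)} = 233 \frac{41}{-46 + 7} = 233 \frac{41}{-39} = 233 \cdot 41 \left(- \frac{1}{39}\right) = 233 \left(- \frac{41}{39}\right) = - \frac{9553}{39}$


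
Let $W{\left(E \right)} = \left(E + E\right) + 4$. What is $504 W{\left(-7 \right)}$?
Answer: $-5040$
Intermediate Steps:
$W{\left(E \right)} = 4 + 2 E$ ($W{\left(E \right)} = 2 E + 4 = 4 + 2 E$)
$504 W{\left(-7 \right)} = 504 \left(4 + 2 \left(-7\right)\right) = 504 \left(4 - 14\right) = 504 \left(-10\right) = -5040$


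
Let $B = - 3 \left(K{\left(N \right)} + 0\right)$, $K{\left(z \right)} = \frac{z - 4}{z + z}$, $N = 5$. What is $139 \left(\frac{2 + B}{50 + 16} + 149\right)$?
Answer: $\frac{13671623}{660} \approx 20715.0$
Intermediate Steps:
$K{\left(z \right)} = \frac{-4 + z}{2 z}$
$B = - \frac{3}{10}$ ($B = - 3 \left(\frac{-4 + 5}{2 \cdot 5} + 0\right) = - 3 \left(\frac{1}{2} \cdot \frac{1}{5} \cdot 1 + 0\right) = - 3 \left(\frac{1}{10} + 0\right) = \left(-3\right) \frac{1}{10} = - \frac{3}{10} \approx -0.3$)
$139 \left(\frac{2 + B}{50 + 16} + 149\right) = 139 \left(\frac{2 - \frac{3}{10}}{50 + 16} + 149\right) = 139 \left(\frac{17}{10 \cdot 66} + 149\right) = 139 \left(\frac{17}{10} \cdot \frac{1}{66} + 149\right) = 139 \left(\frac{17}{660} + 149\right) = 139 \cdot \frac{98357}{660} = \frac{13671623}{660}$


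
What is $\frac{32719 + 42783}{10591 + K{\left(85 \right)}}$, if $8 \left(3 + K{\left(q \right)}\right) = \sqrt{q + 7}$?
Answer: $\frac{12790642816}{1793691881} - \frac{302008 \sqrt{23}}{1793691881} \approx 7.1301$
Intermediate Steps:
$K{\left(q \right)} = -3 + \frac{\sqrt{7 + q}}{8}$ ($K{\left(q \right)} = -3 + \frac{\sqrt{q + 7}}{8} = -3 + \frac{\sqrt{7 + q}}{8}$)
$\frac{32719 + 42783}{10591 + K{\left(85 \right)}} = \frac{32719 + 42783}{10591 - \left(3 - \frac{\sqrt{7 + 85}}{8}\right)} = \frac{75502}{10591 - \left(3 - \frac{\sqrt{92}}{8}\right)} = \frac{75502}{10591 - \left(3 - \frac{2 \sqrt{23}}{8}\right)} = \frac{75502}{10591 - \left(3 - \frac{\sqrt{23}}{4}\right)} = \frac{75502}{10588 + \frac{\sqrt{23}}{4}}$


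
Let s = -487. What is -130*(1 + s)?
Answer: 63180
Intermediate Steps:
-130*(1 + s) = -130*(1 - 487) = -130*(-486) = 63180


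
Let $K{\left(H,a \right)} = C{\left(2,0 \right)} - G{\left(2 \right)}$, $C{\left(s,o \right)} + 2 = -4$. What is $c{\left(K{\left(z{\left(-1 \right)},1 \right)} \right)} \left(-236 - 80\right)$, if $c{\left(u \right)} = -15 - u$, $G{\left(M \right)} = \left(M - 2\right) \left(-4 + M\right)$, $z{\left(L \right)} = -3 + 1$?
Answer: $2844$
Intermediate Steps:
$C{\left(s,o \right)} = -6$ ($C{\left(s,o \right)} = -2 - 4 = -6$)
$z{\left(L \right)} = -2$
$G{\left(M \right)} = \left(-4 + M\right) \left(-2 + M\right)$ ($G{\left(M \right)} = \left(-2 + M\right) \left(-4 + M\right) = \left(-4 + M\right) \left(-2 + M\right)$)
$K{\left(H,a \right)} = -6$ ($K{\left(H,a \right)} = -6 - \left(8 + 2^{2} - 12\right) = -6 - \left(8 + 4 - 12\right) = -6 - 0 = -6 + 0 = -6$)
$c{\left(K{\left(z{\left(-1 \right)},1 \right)} \right)} \left(-236 - 80\right) = \left(-15 - -6\right) \left(-236 - 80\right) = \left(-15 + 6\right) \left(-316\right) = \left(-9\right) \left(-316\right) = 2844$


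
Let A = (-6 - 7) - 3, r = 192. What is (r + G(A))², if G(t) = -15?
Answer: 31329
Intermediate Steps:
A = -16 (A = -13 - 3 = -16)
(r + G(A))² = (192 - 15)² = 177² = 31329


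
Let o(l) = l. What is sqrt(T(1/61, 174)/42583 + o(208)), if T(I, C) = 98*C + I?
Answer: sqrt(1406147291003951)/2597563 ≈ 14.436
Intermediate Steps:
T(I, C) = I + 98*C
sqrt(T(1/61, 174)/42583 + o(208)) = sqrt((1/61 + 98*174)/42583 + 208) = sqrt((1*(1/61) + 17052)*(1/42583) + 208) = sqrt((1/61 + 17052)*(1/42583) + 208) = sqrt((1040173/61)*(1/42583) + 208) = sqrt(1040173/2597563 + 208) = sqrt(541333277/2597563) = sqrt(1406147291003951)/2597563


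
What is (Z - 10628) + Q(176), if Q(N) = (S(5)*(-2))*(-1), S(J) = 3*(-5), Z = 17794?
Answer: 7136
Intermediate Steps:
S(J) = -15
Q(N) = -30 (Q(N) = -15*(-2)*(-1) = 30*(-1) = -30)
(Z - 10628) + Q(176) = (17794 - 10628) - 30 = 7166 - 30 = 7136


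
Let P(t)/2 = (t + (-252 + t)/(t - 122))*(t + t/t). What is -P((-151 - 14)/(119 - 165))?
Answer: -23119059/443302 ≈ -52.152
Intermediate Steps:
P(t) = 2*(1 + t)*(t + (-252 + t)/(-122 + t)) (P(t) = 2*((t + (-252 + t)/(t - 122))*(t + t/t)) = 2*((t + (-252 + t)/(-122 + t))*(t + 1)) = 2*((t + (-252 + t)/(-122 + t))*(1 + t)) = 2*((1 + t)*(t + (-252 + t)/(-122 + t))) = 2*(1 + t)*(t + (-252 + t)/(-122 + t)))
-P((-151 - 14)/(119 - 165)) = -2*(-252 + ((-151 - 14)/(119 - 165))**3 - 373*(-151 - 14)/(119 - 165) - 120*(-151 - 14)**2/(119 - 165)**2)/(-122 + (-151 - 14)/(119 - 165)) = -2*(-252 + (-165/(-46))**3 - (-61545)/(-46) - 120*(-165/(-46))**2)/(-122 - 165/(-46)) = -2*(-252 + (-165*(-1/46))**3 - (-61545)*(-1)/46 - 120*(-165*(-1/46))**2)/(-122 - 165*(-1/46)) = -2*(-252 + (165/46)**3 - 373*165/46 - 120*(165/46)**2)/(-122 + 165/46) = -2*(-252 + 4492125/97336 - 61545/46 - 120*27225/2116)/(-5447/46) = -2*(-46)*(-252 + 4492125/97336 - 61545/46 - 816750/529)/5447 = -2*(-46)*(-300547767)/(5447*97336) = -1*23119059/443302 = -23119059/443302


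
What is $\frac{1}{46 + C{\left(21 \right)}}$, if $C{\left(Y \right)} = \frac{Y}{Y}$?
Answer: $\frac{1}{47} \approx 0.021277$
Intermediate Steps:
$C{\left(Y \right)} = 1$
$\frac{1}{46 + C{\left(21 \right)}} = \frac{1}{46 + 1} = \frac{1}{47}$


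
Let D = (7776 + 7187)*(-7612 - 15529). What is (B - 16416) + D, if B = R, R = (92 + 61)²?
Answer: -346251790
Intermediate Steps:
D = -346258783 (D = 14963*(-23141) = -346258783)
R = 23409 (R = 153² = 23409)
B = 23409
(B - 16416) + D = (23409 - 16416) - 346258783 = 6993 - 346258783 = -346251790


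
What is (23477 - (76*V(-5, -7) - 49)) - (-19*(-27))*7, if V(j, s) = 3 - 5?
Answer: 20087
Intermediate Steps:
V(j, s) = -2
(23477 - (76*V(-5, -7) - 49)) - (-19*(-27))*7 = (23477 - (76*(-2) - 49)) - (-19*(-27))*7 = (23477 - (-152 - 49)) - 513*7 = (23477 - 1*(-201)) - 1*3591 = (23477 + 201) - 3591 = 23678 - 3591 = 20087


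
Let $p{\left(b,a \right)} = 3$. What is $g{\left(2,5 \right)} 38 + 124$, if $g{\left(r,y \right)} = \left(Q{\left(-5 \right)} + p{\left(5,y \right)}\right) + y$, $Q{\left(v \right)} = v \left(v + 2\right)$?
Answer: $998$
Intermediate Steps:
$Q{\left(v \right)} = v \left(2 + v\right)$
$g{\left(r,y \right)} = 18 + y$ ($g{\left(r,y \right)} = \left(- 5 \left(2 - 5\right) + 3\right) + y = \left(\left(-5\right) \left(-3\right) + 3\right) + y = \left(15 + 3\right) + y = 18 + y$)
$g{\left(2,5 \right)} 38 + 124 = \left(18 + 5\right) 38 + 124 = 23 \cdot 38 + 124 = 874 + 124 = 998$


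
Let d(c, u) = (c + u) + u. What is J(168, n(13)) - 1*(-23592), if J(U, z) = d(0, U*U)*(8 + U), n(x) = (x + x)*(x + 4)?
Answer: 9958440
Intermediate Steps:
d(c, u) = c + 2*u
n(x) = 2*x*(4 + x) (n(x) = (2*x)*(4 + x) = 2*x*(4 + x))
J(U, z) = 2*U²*(8 + U) (J(U, z) = (0 + 2*(U*U))*(8 + U) = (0 + 2*U²)*(8 + U) = (2*U²)*(8 + U) = 2*U²*(8 + U))
J(168, n(13)) - 1*(-23592) = 2*168²*(8 + 168) - 1*(-23592) = 2*28224*176 + 23592 = 9934848 + 23592 = 9958440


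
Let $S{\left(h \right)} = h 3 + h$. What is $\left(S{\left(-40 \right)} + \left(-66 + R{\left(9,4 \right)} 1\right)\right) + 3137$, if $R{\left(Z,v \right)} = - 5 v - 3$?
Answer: $2888$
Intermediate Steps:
$R{\left(Z,v \right)} = -3 - 5 v$
$S{\left(h \right)} = 4 h$ ($S{\left(h \right)} = 3 h + h = 4 h$)
$\left(S{\left(-40 \right)} + \left(-66 + R{\left(9,4 \right)} 1\right)\right) + 3137 = \left(4 \left(-40\right) - \left(66 - \left(-3 - 20\right) 1\right)\right) + 3137 = \left(-160 - \left(66 - \left(-3 - 20\right) 1\right)\right) + 3137 = \left(-160 - 89\right) + 3137 = -249 + 3137 = 2888$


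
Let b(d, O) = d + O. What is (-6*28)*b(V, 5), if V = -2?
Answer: -504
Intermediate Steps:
b(d, O) = O + d
(-6*28)*b(V, 5) = (-6*28)*(5 - 2) = -168*3 = -504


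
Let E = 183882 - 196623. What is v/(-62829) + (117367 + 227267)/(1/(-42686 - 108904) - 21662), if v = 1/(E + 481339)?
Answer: -1538116573508056823101/96678450835979478102 ≈ -15.910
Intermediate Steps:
E = -12741
v = 1/468598 (v = 1/(-12741 + 481339) = 1/468598 ≈ 2.1340e-6)
v/(-62829) + (117367 + 227267)/(1/(-42686 - 108904) - 21662) = (1/468598)/(-62829) + (117367 + 227267)/(1/(-42686 - 108904) - 21662) = (1/468598)*(-1/62829) + 344634/(1/(-151590) - 21662) = -1/29441543742 + 344634/(-1/151590 - 21662) = -1/29441543742 + 344634/(-3283742581/151590) = -1/29441543742 + 344634*(-151590/3283742581) = -1/29441543742 - 52243068060/3283742581 = -1538116573508056823101/96678450835979478102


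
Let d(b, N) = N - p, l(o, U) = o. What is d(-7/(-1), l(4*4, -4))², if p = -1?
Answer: 289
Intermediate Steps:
d(b, N) = 1 + N (d(b, N) = N - 1*(-1) = N + 1 = 1 + N)
d(-7/(-1), l(4*4, -4))² = (1 + 4*4)² = (1 + 16)² = 17² = 289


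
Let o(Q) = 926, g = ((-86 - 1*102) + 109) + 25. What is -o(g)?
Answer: -926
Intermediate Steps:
g = -54 (g = ((-86 - 102) + 109) + 25 = (-188 + 109) + 25 = -79 + 25 = -54)
-o(g) = -1*926 = -926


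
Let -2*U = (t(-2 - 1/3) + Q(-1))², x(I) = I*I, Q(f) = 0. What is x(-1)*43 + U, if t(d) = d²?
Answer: 4565/162 ≈ 28.179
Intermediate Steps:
x(I) = I²
U = -2401/162 (U = -((-2 - 1/3)² + 0)²/2 = -((-2 - 1*⅓)² + 0)²/2 = -((-2 - ⅓)² + 0)²/2 = -((-7/3)² + 0)²/2 = -(49/9 + 0)²/2 = -(49/9)²/2 = -½*2401/81 = -2401/162 ≈ -14.821)
x(-1)*43 + U = (-1)²*43 - 2401/162 = 1*43 - 2401/162 = 43 - 2401/162 = 4565/162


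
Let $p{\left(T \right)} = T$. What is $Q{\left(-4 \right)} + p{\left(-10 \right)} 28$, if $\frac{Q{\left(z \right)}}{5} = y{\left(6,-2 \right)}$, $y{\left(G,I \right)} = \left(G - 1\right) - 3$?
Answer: $-270$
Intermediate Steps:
$y{\left(G,I \right)} = -4 + G$ ($y{\left(G,I \right)} = \left(-1 + G\right) - 3 = -4 + G$)
$Q{\left(z \right)} = 10$ ($Q{\left(z \right)} = 5 \left(-4 + 6\right) = 5 \cdot 2 = 10$)
$Q{\left(-4 \right)} + p{\left(-10 \right)} 28 = 10 - 280 = -270$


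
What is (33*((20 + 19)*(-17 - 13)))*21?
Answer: -810810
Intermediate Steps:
(33*((20 + 19)*(-17 - 13)))*21 = (33*(39*(-30)))*21 = (33*(-1170))*21 = -38610*21 = -810810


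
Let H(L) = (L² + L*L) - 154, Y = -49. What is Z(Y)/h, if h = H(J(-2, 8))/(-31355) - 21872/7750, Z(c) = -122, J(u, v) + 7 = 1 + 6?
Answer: 1482307625/34230153 ≈ 43.304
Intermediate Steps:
J(u, v) = 0 (J(u, v) = -7 + (1 + 6) = -7 + 7 = 0)
H(L) = -154 + 2*L² (H(L) = (L² + L²) - 154 = 2*L² - 154 = -154 + 2*L²)
h = -68460306/24300125 (h = (-154 + 2*0²)/(-31355) - 21872/7750 = (-154 + 2*0)*(-1/31355) - 21872*1/7750 = (-154 + 0)*(-1/31355) - 10936/3875 = -154*(-1/31355) - 10936/3875 = 154/31355 - 10936/3875 = -68460306/24300125 ≈ -2.8173)
Z(Y)/h = -122/(-68460306/24300125) = -122*(-24300125/68460306) = 1482307625/34230153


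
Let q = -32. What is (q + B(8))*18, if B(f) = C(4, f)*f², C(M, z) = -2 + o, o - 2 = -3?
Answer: -4032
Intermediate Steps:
o = -1 (o = 2 - 3 = -1)
C(M, z) = -3 (C(M, z) = -2 - 1 = -3)
B(f) = -3*f²
(q + B(8))*18 = (-32 - 3*8²)*18 = (-32 - 3*64)*18 = (-32 - 192)*18 = -224*18 = -4032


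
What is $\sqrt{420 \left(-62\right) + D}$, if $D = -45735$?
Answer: $15 i \sqrt{319} \approx 267.91 i$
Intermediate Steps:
$\sqrt{420 \left(-62\right) + D} = \sqrt{420 \left(-62\right) - 45735} = \sqrt{-26040 - 45735} = \sqrt{-71775} = 15 i \sqrt{319}$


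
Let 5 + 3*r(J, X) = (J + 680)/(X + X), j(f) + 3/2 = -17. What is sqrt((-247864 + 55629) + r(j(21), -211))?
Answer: I*sqrt(308109308379)/1266 ≈ 438.45*I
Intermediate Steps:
j(f) = -37/2 (j(f) = -3/2 - 17 = -37/2)
r(J, X) = -5/3 + (680 + J)/(6*X) (r(J, X) = -5/3 + ((J + 680)/(X + X))/3 = -5/3 + ((680 + J)/((2*X)))/3 = -5/3 + ((680 + J)*(1/(2*X)))/3 = -5/3 + ((680 + J)/(2*X))/3 = -5/3 + (680 + J)/(6*X))
sqrt((-247864 + 55629) + r(j(21), -211)) = sqrt((-247864 + 55629) + (1/6)*(680 - 37/2 - 10*(-211))/(-211)) = sqrt(-192235 + (1/6)*(-1/211)*(680 - 37/2 + 2110)) = sqrt(-192235 + (1/6)*(-1/211)*(5543/2)) = sqrt(-192235 - 5543/2532) = sqrt(-486744563/2532) = I*sqrt(308109308379)/1266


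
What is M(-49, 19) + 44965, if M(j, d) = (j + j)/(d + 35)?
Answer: 1214006/27 ≈ 44963.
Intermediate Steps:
M(j, d) = 2*j/(35 + d) (M(j, d) = (2*j)/(35 + d) = 2*j/(35 + d))
M(-49, 19) + 44965 = 2*(-49)/(35 + 19) + 44965 = 2*(-49)/54 + 44965 = 2*(-49)*(1/54) + 44965 = -49/27 + 44965 = 1214006/27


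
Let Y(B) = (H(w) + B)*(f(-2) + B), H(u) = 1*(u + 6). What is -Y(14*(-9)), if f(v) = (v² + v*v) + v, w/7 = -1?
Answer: -15240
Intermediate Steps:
w = -7 (w = 7*(-1) = -7)
f(v) = v + 2*v² (f(v) = (v² + v²) + v = 2*v² + v = v + 2*v²)
H(u) = 6 + u (H(u) = 1*(6 + u) = 6 + u)
Y(B) = (-1 + B)*(6 + B) (Y(B) = ((6 - 7) + B)*(-2*(1 + 2*(-2)) + B) = (-1 + B)*(-2*(1 - 4) + B) = (-1 + B)*(-2*(-3) + B) = (-1 + B)*(6 + B))
-Y(14*(-9)) = -(-6 + (14*(-9))² + 5*(14*(-9))) = -(-6 + (-126)² + 5*(-126)) = -(-6 + 15876 - 630) = -1*15240 = -15240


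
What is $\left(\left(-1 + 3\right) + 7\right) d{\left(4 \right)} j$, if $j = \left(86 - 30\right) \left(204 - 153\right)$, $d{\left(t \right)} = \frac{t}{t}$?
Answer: $25704$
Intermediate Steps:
$d{\left(t \right)} = 1$
$j = 2856$ ($j = 56 \cdot 51 = 2856$)
$\left(\left(-1 + 3\right) + 7\right) d{\left(4 \right)} j = \left(\left(-1 + 3\right) + 7\right) 1 \cdot 2856 = \left(2 + 7\right) 1 \cdot 2856 = 9 \cdot 1 \cdot 2856 = 9 \cdot 2856 = 25704$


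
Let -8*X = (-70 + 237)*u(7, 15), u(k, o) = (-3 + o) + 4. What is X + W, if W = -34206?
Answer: -34540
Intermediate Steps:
u(k, o) = 1 + o
X = -334 (X = -(-70 + 237)*(1 + 15)/8 = -167*16/8 = -1/8*2672 = -334)
X + W = -334 - 34206 = -34540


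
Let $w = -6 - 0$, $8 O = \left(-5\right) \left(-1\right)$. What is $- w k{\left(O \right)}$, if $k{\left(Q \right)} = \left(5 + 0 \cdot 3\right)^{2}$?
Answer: $150$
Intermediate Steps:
$O = \frac{5}{8}$ ($O = \frac{\left(-5\right) \left(-1\right)}{8} = \frac{1}{8} \cdot 5 = \frac{5}{8} \approx 0.625$)
$w = -6$ ($w = -6 + 0 = -6$)
$k{\left(Q \right)} = 25$ ($k{\left(Q \right)} = \left(5 + 0\right)^{2} = 5^{2} = 25$)
$- w k{\left(O \right)} = - \left(-6\right) 25 = \left(-1\right) \left(-150\right) = 150$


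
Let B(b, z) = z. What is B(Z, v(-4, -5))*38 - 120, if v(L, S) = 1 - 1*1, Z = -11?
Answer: -120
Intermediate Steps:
v(L, S) = 0 (v(L, S) = 1 - 1 = 0)
B(Z, v(-4, -5))*38 - 120 = 0*38 - 120 = 0 - 120 = -120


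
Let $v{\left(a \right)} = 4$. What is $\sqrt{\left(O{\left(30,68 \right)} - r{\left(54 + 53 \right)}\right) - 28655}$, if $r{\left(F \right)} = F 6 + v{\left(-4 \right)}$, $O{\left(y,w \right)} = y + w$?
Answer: $i \sqrt{29203} \approx 170.89 i$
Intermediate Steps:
$O{\left(y,w \right)} = w + y$
$r{\left(F \right)} = 4 + 6 F$ ($r{\left(F \right)} = F 6 + 4 = 6 F + 4 = 4 + 6 F$)
$\sqrt{\left(O{\left(30,68 \right)} - r{\left(54 + 53 \right)}\right) - 28655} = \sqrt{\left(\left(68 + 30\right) - \left(4 + 6 \left(54 + 53\right)\right)\right) - 28655} = \sqrt{\left(98 - \left(4 + 6 \cdot 107\right)\right) - 28655} = \sqrt{\left(98 - \left(4 + 642\right)\right) - 28655} = \sqrt{\left(98 - 646\right) - 28655} = \sqrt{-548 - 28655} = \sqrt{-29203} = i \sqrt{29203}$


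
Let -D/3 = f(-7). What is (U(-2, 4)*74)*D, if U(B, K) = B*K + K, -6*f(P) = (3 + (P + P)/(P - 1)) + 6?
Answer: -1591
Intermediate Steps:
f(P) = -3/2 - P/(3*(-1 + P)) (f(P) = -((3 + (P + P)/(P - 1)) + 6)/6 = -((3 + (2*P)/(-1 + P)) + 6)/6 = -((3 + 2*P/(-1 + P)) + 6)/6 = -(9 + 2*P/(-1 + P))/6 = -3/2 - P/(3*(-1 + P)))
U(B, K) = K + B*K
D = 43/8 (D = -(9 - 11*(-7))/(2*(-1 - 7)) = -(9 + 77)/(2*(-8)) = -(-1)*86/(2*8) = -3*(-43/24) = 43/8 ≈ 5.3750)
(U(-2, 4)*74)*D = ((4*(1 - 2))*74)*(43/8) = ((4*(-1))*74)*(43/8) = -4*74*(43/8) = -296*43/8 = -1591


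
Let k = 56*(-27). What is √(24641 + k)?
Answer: √23129 ≈ 152.08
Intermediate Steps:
k = -1512
√(24641 + k) = √(24641 - 1512) = √23129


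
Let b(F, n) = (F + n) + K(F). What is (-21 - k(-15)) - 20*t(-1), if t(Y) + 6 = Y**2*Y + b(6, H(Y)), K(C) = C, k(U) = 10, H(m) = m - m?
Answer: -131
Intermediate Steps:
H(m) = 0
b(F, n) = n + 2*F (b(F, n) = (F + n) + F = n + 2*F)
t(Y) = 6 + Y**3 (t(Y) = -6 + (Y**2*Y + (0 + 2*6)) = -6 + (Y**3 + (0 + 12)) = -6 + (Y**3 + 12) = -6 + (12 + Y**3) = 6 + Y**3)
(-21 - k(-15)) - 20*t(-1) = (-21 - 1*10) - 20*(6 + (-1)**3) = (-21 - 10) - 20*(6 - 1) = -31 - 20*5 = -31 - 100 = -131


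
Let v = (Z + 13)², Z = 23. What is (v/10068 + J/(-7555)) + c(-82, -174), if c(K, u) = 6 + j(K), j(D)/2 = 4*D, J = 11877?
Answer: -4129268113/6338645 ≈ -651.44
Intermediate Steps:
v = 1296 (v = (23 + 13)² = 36² = 1296)
j(D) = 8*D (j(D) = 2*(4*D) = 8*D)
c(K, u) = 6 + 8*K
(v/10068 + J/(-7555)) + c(-82, -174) = (1296/10068 + 11877/(-7555)) + (6 + 8*(-82)) = (1296*(1/10068) + 11877*(-1/7555)) + (6 - 656) = (108/839 - 11877/7555) - 650 = -9148863/6338645 - 650 = -4129268113/6338645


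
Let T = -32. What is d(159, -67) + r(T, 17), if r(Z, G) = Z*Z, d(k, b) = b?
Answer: 957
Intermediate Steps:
r(Z, G) = Z²
d(159, -67) + r(T, 17) = -67 + (-32)² = -67 + 1024 = 957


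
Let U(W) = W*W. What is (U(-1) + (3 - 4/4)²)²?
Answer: 25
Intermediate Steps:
U(W) = W²
(U(-1) + (3 - 4/4)²)² = ((-1)² + (3 - 4/4)²)² = (1 + (3 - 4*¼)²)² = (1 + (3 - 1)²)² = (1 + 2²)² = (1 + 4)² = 5² = 25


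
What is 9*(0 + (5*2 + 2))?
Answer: 108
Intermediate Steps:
9*(0 + (5*2 + 2)) = 9*(0 + (10 + 2)) = 9*(0 + 12) = 9*12 = 108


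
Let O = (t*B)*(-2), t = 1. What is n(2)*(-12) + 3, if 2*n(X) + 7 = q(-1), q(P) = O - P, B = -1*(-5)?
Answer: 99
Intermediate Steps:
B = 5
O = -10 (O = (1*5)*(-2) = 5*(-2) = -10)
q(P) = -10 - P
n(X) = -8 (n(X) = -7/2 + (-10 - 1*(-1))/2 = -7/2 + (-10 + 1)/2 = -7/2 + (1/2)*(-9) = -7/2 - 9/2 = -8)
n(2)*(-12) + 3 = -8*(-12) + 3 = 96 + 3 = 99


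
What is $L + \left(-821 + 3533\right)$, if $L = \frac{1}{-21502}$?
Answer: $\frac{58313423}{21502} \approx 2712.0$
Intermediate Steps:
$L = - \frac{1}{21502} \approx -4.6507 \cdot 10^{-5}$
$L + \left(-821 + 3533\right) = - \frac{1}{21502} + \left(-821 + 3533\right) = - \frac{1}{21502} + 2712 = \frac{58313423}{21502}$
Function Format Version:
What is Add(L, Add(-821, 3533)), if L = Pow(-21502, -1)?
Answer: Rational(58313423, 21502) ≈ 2712.0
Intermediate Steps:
L = Rational(-1, 21502) ≈ -4.6507e-5
Add(L, Add(-821, 3533)) = Add(Rational(-1, 21502), Add(-821, 3533)) = Add(Rational(-1, 21502), 2712) = Rational(58313423, 21502)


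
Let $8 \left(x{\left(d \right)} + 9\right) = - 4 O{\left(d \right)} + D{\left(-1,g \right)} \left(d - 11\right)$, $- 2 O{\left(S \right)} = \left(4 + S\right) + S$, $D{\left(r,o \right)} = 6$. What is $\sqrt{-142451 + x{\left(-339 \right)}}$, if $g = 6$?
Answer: $i \sqrt{142891} \approx 378.01 i$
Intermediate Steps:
$O{\left(S \right)} = -2 - S$ ($O{\left(S \right)} = - \frac{\left(4 + S\right) + S}{2} = - \frac{4 + 2 S}{2} = -2 - S$)
$x{\left(d \right)} = - \frac{65}{4} + \frac{5 d}{4}$ ($x{\left(d \right)} = -9 + \frac{- 4 \left(-2 - d\right) + 6 \left(d - 11\right)}{8} = -9 + \frac{\left(8 + 4 d\right) + 6 \left(-11 + d\right)}{8} = -9 + \frac{\left(8 + 4 d\right) + \left(-66 + 6 d\right)}{8} = -9 + \frac{-58 + 10 d}{8} = -9 + \left(- \frac{29}{4} + \frac{5 d}{4}\right) = - \frac{65}{4} + \frac{5 d}{4}$)
$\sqrt{-142451 + x{\left(-339 \right)}} = \sqrt{-142451 + \left(- \frac{65}{4} + \frac{5}{4} \left(-339\right)\right)} = \sqrt{-142451 - 440} = \sqrt{-142891} = i \sqrt{142891}$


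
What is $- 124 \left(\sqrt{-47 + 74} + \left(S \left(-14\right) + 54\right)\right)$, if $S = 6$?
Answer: $3720 - 372 \sqrt{3} \approx 3075.7$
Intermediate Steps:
$- 124 \left(\sqrt{-47 + 74} + \left(S \left(-14\right) + 54\right)\right) = - 124 \left(\sqrt{-47 + 74} + \left(6 \left(-14\right) + 54\right)\right) = - 124 \left(\sqrt{27} + \left(-84 + 54\right)\right) = - 124 \left(3 \sqrt{3} - 30\right) = - 124 \left(-30 + 3 \sqrt{3}\right) = 3720 - 372 \sqrt{3}$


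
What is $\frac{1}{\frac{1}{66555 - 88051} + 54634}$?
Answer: $\frac{21496}{1174412463} \approx 1.8304 \cdot 10^{-5}$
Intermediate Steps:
$\frac{1}{\frac{1}{66555 - 88051} + 54634} = \frac{1}{\frac{1}{-21496} + 54634} = \frac{1}{- \frac{1}{21496} + 54634} = \frac{1}{\frac{1174412463}{21496}} = \frac{21496}{1174412463}$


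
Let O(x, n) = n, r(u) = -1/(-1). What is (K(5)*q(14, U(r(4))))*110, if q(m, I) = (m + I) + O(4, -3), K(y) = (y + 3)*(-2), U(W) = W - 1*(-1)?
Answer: -22880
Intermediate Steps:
r(u) = 1 (r(u) = -1*(-1) = 1)
U(W) = 1 + W (U(W) = W + 1 = 1 + W)
K(y) = -6 - 2*y (K(y) = (3 + y)*(-2) = -6 - 2*y)
q(m, I) = -3 + I + m (q(m, I) = (m + I) - 3 = (I + m) - 3 = -3 + I + m)
(K(5)*q(14, U(r(4))))*110 = ((-6 - 2*5)*(-3 + (1 + 1) + 14))*110 = ((-6 - 10)*(-3 + 2 + 14))*110 = -16*13*110 = -208*110 = -22880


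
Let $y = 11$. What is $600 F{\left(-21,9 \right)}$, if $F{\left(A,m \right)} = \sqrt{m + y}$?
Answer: $1200 \sqrt{5} \approx 2683.3$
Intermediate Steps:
$F{\left(A,m \right)} = \sqrt{11 + m}$ ($F{\left(A,m \right)} = \sqrt{m + 11} = \sqrt{11 + m}$)
$600 F{\left(-21,9 \right)} = 600 \sqrt{11 + 9} = 600 \sqrt{20} = 600 \cdot 2 \sqrt{5} = 1200 \sqrt{5}$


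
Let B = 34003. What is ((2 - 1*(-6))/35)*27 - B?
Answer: -1189889/35 ≈ -33997.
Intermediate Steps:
((2 - 1*(-6))/35)*27 - B = ((2 - 1*(-6))/35)*27 - 1*34003 = ((2 + 6)*(1/35))*27 - 34003 = (8*(1/35))*27 - 34003 = (8/35)*27 - 34003 = 216/35 - 34003 = -1189889/35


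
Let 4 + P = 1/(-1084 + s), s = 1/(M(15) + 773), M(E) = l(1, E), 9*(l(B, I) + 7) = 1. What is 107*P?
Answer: -3199682953/7474171 ≈ -428.10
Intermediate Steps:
l(B, I) = -62/9 (l(B, I) = -7 + (⅑)*1 = -7 + ⅑ = -62/9)
M(E) = -62/9
s = 9/6895 (s = 1/(-62/9 + 773) = 1/(6895/9) = 9/6895 ≈ 0.0013053)
P = -29903579/7474171 (P = -4 + 1/(-1084 + 9/6895) = -4 + 1/(-7474171/6895) = -4 - 6895/7474171 = -29903579/7474171 ≈ -4.0009)
107*P = 107*(-29903579/7474171) = -3199682953/7474171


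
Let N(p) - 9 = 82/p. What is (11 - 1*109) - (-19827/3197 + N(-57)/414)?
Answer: -301169363/3280122 ≈ -91.817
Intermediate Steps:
N(p) = 9 + 82/p
(11 - 1*109) - (-19827/3197 + N(-57)/414) = (11 - 1*109) - (-19827/3197 + (9 + 82/(-57))/414) = (11 - 109) - (-19827*1/3197 + (9 + 82*(-1/57))*(1/414)) = -98 - (-19827/3197 + (9 - 82/57)*(1/414)) = -98 - (-19827/3197 + (431/57)*(1/414)) = -98 - (-19827/3197 + 431/23598) = -98 - 1*(-20282593/3280122) = -98 + 20282593/3280122 = -301169363/3280122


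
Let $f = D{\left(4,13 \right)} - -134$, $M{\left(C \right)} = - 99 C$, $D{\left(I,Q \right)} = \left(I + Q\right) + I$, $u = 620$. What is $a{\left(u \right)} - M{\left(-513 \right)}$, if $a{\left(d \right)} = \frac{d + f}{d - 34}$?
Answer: $- \frac{29760407}{586} \approx -50786.0$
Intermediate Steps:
$D{\left(I,Q \right)} = Q + 2 I$
$f = 155$ ($f = \left(13 + 2 \cdot 4\right) - -134 = \left(13 + 8\right) + 134 = 21 + 134 = 155$)
$a{\left(d \right)} = \frac{155 + d}{-34 + d}$ ($a{\left(d \right)} = \frac{d + 155}{d - 34} = \frac{155 + d}{-34 + d}$)
$a{\left(u \right)} - M{\left(-513 \right)} = \frac{155 + 620}{-34 + 620} - \left(-99\right) \left(-513\right) = \frac{1}{586} \cdot 775 - 50787 = \frac{775}{586} - 50787 = - \frac{29760407}{586}$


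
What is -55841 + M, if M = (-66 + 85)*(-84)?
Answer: -57437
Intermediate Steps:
M = -1596 (M = 19*(-84) = -1596)
-55841 + M = -55841 - 1596 = -57437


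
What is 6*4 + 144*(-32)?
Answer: -4584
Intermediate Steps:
6*4 + 144*(-32) = 24 - 4608 = -4584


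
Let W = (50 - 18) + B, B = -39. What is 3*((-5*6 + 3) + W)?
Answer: -102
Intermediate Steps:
W = -7 (W = (50 - 18) - 39 = 32 - 39 = -7)
3*((-5*6 + 3) + W) = 3*((-5*6 + 3) - 7) = 3*((-30 + 3) - 7) = 3*(-27 - 7) = 3*(-34) = -102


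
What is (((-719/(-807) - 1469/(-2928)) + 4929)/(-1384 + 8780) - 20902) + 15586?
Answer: -10321183708973/1941775424 ≈ -5315.3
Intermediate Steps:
(((-719/(-807) - 1469/(-2928)) + 4929)/(-1384 + 8780) - 20902) + 15586 = (((-719*(-1/807) - 1469*(-1/2928)) + 4929)/7396 - 20902) + 15586 = (((719/807 + 1469/2928) + 4929)*(1/7396) - 20902) + 15586 = ((365635/262544 + 4929)*(1/7396) - 20902) + 15586 = ((1294445011/262544)*(1/7396) - 20902) + 15586 = (1294445011/1941775424 - 20902) + 15586 = -40585695467437/1941775424 + 15586 = -10321183708973/1941775424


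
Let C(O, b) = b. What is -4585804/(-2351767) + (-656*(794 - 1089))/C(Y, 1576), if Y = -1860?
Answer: 57792647118/463298099 ≈ 124.74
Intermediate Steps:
-4585804/(-2351767) + (-656*(794 - 1089))/C(Y, 1576) = -4585804/(-2351767) - 656*(794 - 1089)/1576 = -4585804*(-1/2351767) - 656*(-295)*(1/1576) = 4585804/2351767 + 193520*(1/1576) = 4585804/2351767 + 24190/197 = 57792647118/463298099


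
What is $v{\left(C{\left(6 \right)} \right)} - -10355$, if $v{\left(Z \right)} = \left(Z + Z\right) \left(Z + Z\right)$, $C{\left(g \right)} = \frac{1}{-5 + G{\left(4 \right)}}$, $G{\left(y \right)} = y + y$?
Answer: $\frac{93199}{9} \approx 10355.0$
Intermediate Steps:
$G{\left(y \right)} = 2 y$
$C{\left(g \right)} = \frac{1}{3}$ ($C{\left(g \right)} = \frac{1}{-5 + 2 \cdot 4} = \frac{1}{-5 + 8} = \frac{1}{3}$)
$v{\left(Z \right)} = 4 Z^{2}$ ($v{\left(Z \right)} = 2 Z 2 Z = 4 Z^{2}$)
$v{\left(C{\left(6 \right)} \right)} - -10355 = \frac{4}{9} - -10355 = 4 \cdot \frac{1}{9} + 10355 = \frac{4}{9} + 10355 = \frac{93199}{9}$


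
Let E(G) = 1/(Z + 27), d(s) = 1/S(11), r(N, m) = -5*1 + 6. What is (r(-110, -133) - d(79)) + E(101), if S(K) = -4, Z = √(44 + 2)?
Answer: 3523/2732 - √46/683 ≈ 1.2796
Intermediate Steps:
Z = √46 ≈ 6.7823
r(N, m) = 1 (r(N, m) = -5 + 6 = 1)
d(s) = -¼ (d(s) = 1/(-4) = -¼)
E(G) = 1/(27 + √46) (E(G) = 1/(√46 + 27) = 1/(27 + √46))
(r(-110, -133) - d(79)) + E(101) = (1 - 1*(-¼)) + (27/683 - √46/683) = (1 + ¼) + (27/683 - √46/683) = 5/4 + (27/683 - √46/683) = 3523/2732 - √46/683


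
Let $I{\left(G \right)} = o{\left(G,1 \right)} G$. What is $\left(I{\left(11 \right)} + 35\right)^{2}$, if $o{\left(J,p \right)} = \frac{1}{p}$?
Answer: $2116$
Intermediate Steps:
$I{\left(G \right)} = G$ ($I{\left(G \right)} = \frac{G}{1} = 1 G = G$)
$\left(I{\left(11 \right)} + 35\right)^{2} = \left(11 + 35\right)^{2} = 46^{2} = 2116$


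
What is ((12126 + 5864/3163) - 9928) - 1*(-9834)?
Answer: 38063080/3163 ≈ 12034.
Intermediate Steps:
((12126 + 5864/3163) - 9928) - 1*(-9834) = ((12126 + 5864*(1/3163)) - 9928) + 9834 = ((12126 + 5864/3163) - 9928) + 9834 = (38360402/3163 - 9928) + 9834 = 6958138/3163 + 9834 = 38063080/3163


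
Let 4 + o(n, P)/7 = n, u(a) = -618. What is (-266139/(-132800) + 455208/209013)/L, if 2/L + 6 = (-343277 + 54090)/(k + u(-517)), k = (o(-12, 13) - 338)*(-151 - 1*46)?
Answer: -31626609480868151/1628998496563200 ≈ -19.415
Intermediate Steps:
o(n, P) = -28 + 7*n
k = 88650 (k = ((-28 + 7*(-12)) - 338)*(-151 - 1*46) = ((-28 - 84) - 338)*(-151 - 46) = (-112 - 338)*(-197) = -450*(-197) = 88650)
L = -176064/817379 (L = 2/(-6 + (-343277 + 54090)/(88650 - 618)) = 2/(-6 - 289187/88032) = 2/(-817379/88032) = 2*(-88032/817379) = -176064/817379 ≈ -0.21540)
(-266139/(-132800) + 455208/209013)/L = (-266139/(-132800) + 455208/209013)/(-176064/817379) = (-266139*(-1/132800) + 455208*(1/209013))*(-817379/176064) = (266139/132800 + 151736/69671)*(-817379/176064) = (38692711069/9252308800)*(-817379/176064) = -31626609480868151/1628998496563200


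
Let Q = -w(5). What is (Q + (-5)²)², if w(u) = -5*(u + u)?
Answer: 5625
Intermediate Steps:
w(u) = -10*u
Q = 50 (Q = -(-10)*5 = -1*(-50) = 50)
(Q + (-5)²)² = (50 + (-5)²)² = (50 + 25)² = 75² = 5625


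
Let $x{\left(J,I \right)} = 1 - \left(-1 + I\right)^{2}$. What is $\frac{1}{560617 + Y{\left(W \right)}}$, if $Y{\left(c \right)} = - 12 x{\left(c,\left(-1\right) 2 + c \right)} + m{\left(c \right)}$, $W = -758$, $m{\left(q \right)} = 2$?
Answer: $\frac{1}{7510059} \approx 1.3315 \cdot 10^{-7}$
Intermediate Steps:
$Y{\left(c \right)} = 2 - 12 \left(-2 + c\right) \left(4 - c\right)$ ($Y{\left(c \right)} = - 12 \left(\left(-1\right) 2 + c\right) \left(2 - \left(\left(-1\right) 2 + c\right)\right) + 2 = - 12 \left(-2 + c\right) \left(2 - \left(-2 + c\right)\right) + 2 = - 12 \left(-2 + c\right) \left(4 - c\right) + 2 = 2 - 12 \left(-2 + c\right) \left(4 - c\right)$)
$\frac{1}{560617 + Y{\left(W \right)}} = \frac{1}{560617 + \left(98 - -54576 + 12 \left(-758\right)^{2}\right)} = \frac{1}{560617 + \left(98 + 54576 + 12 \cdot 574564\right)} = \frac{1}{560617 + \left(98 + 54576 + 6894768\right)} = \frac{1}{560617 + 6949442} = \frac{1}{7510059}$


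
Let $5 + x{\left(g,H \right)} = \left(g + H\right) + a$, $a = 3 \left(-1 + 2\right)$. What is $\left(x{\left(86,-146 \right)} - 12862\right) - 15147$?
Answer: $-28071$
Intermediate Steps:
$a = 3$ ($a = 3 \cdot 1 = 3$)
$x{\left(g,H \right)} = -2 + H + g$ ($x{\left(g,H \right)} = -5 + \left(\left(g + H\right) + 3\right) = -5 + \left(\left(H + g\right) + 3\right) = -5 + \left(3 + H + g\right) = -2 + H + g$)
$\left(x{\left(86,-146 \right)} - 12862\right) - 15147 = \left(\left(-2 - 146 + 86\right) - 12862\right) - 15147 = \left(-62 - 12862\right) - 15147 = -12924 - 15147 = -28071$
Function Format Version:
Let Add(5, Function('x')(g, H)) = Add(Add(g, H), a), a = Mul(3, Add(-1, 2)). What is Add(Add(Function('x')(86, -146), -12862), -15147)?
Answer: -28071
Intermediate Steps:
a = 3 (a = Mul(3, 1) = 3)
Function('x')(g, H) = Add(-2, H, g) (Function('x')(g, H) = Add(-5, Add(Add(g, H), 3)) = Add(-5, Add(Add(H, g), 3)) = Add(-5, Add(3, H, g)) = Add(-2, H, g))
Add(Add(Function('x')(86, -146), -12862), -15147) = Add(Add(Add(-2, -146, 86), -12862), -15147) = Add(Add(-62, -12862), -15147) = Add(-12924, -15147) = -28071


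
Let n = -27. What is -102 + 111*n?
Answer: -3099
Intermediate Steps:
-102 + 111*n = -102 + 111*(-27) = -102 - 2997 = -3099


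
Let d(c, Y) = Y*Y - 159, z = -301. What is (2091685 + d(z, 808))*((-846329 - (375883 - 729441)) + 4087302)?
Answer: 9864794931090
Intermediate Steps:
d(c, Y) = -159 + Y**2 (d(c, Y) = Y**2 - 159 = -159 + Y**2)
(2091685 + d(z, 808))*((-846329 - (375883 - 729441)) + 4087302) = (2091685 + (-159 + 808**2))*((-846329 - (375883 - 729441)) + 4087302) = (2091685 + (-159 + 652864))*((-846329 - 1*(-353558)) + 4087302) = (2091685 + 652705)*((-846329 + 353558) + 4087302) = 2744390*(-492771 + 4087302) = 2744390*3594531 = 9864794931090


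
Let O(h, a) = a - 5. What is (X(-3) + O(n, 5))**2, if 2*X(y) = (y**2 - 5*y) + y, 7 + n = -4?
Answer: 441/4 ≈ 110.25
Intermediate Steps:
n = -11 (n = -7 - 4 = -11)
X(y) = y**2/2 - 2*y (X(y) = ((y**2 - 5*y) + y)/2 = (y**2 - 4*y)/2 = y**2/2 - 2*y)
O(h, a) = -5 + a
(X(-3) + O(n, 5))**2 = ((1/2)*(-3)*(-4 - 3) + (-5 + 5))**2 = ((1/2)*(-3)*(-7) + 0)**2 = (21/2 + 0)**2 = (21/2)**2 = 441/4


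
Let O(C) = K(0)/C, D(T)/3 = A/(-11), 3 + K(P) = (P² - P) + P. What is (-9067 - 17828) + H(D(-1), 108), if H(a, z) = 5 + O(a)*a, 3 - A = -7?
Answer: -26893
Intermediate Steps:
A = 10 (A = 3 - 1*(-7) = 3 + 7 = 10)
K(P) = -3 + P² (K(P) = -3 + ((P² - P) + P) = -3 + P²)
D(T) = -30/11 (D(T) = 3*(10/(-11)) = 3*(10*(-1/11)) = 3*(-10/11) = -30/11)
O(C) = -3/C (O(C) = (-3 + 0²)/C = (-3 + 0)/C = -3/C)
H(a, z) = 2 (H(a, z) = 5 + (-3/a)*a = 5 - 3 = 2)
(-9067 - 17828) + H(D(-1), 108) = (-9067 - 17828) + 2 = -26895 + 2 = -26893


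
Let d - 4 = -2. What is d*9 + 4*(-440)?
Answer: -1742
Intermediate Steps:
d = 2 (d = 4 - 2 = 2)
d*9 + 4*(-440) = 2*9 + 4*(-440) = 18 - 1760 = -1742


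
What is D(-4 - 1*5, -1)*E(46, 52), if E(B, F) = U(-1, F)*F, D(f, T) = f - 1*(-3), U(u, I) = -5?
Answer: 1560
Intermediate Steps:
D(f, T) = 3 + f (D(f, T) = f + 3 = 3 + f)
E(B, F) = -5*F
D(-4 - 1*5, -1)*E(46, 52) = (3 + (-4 - 1*5))*(-5*52) = (3 + (-4 - 5))*(-260) = (3 - 9)*(-260) = -6*(-260) = 1560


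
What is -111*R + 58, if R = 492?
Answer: -54554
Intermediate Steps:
-111*R + 58 = -111*492 + 58 = -54612 + 58 = -54554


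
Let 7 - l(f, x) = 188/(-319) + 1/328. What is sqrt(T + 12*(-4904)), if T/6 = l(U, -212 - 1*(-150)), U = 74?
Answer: I*sqrt(40235067135219)/26158 ≈ 242.49*I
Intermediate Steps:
l(f, x) = 793769/104632 (l(f, x) = 7 - (188/(-319) + 1/328) = 7 - (188*(-1/319) + 1*(1/328)) = 7 - (-188/319 + 1/328) = 7 - 1*(-61345/104632) = 7 + 61345/104632 = 793769/104632)
T = 2381307/52316 (T = 6*(793769/104632) = 2381307/52316 ≈ 45.518)
sqrt(T + 12*(-4904)) = sqrt(2381307/52316 + 12*(-4904)) = sqrt(2381307/52316 - 58848) = sqrt(-3076310661/52316) = I*sqrt(40235067135219)/26158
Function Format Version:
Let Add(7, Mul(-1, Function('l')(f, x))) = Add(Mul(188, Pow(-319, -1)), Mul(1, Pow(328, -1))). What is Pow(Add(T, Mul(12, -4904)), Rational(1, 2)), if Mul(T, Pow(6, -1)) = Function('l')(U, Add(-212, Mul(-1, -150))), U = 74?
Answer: Mul(Rational(1, 26158), I, Pow(40235067135219, Rational(1, 2))) ≈ Mul(242.49, I)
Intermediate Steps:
Function('l')(f, x) = Rational(793769, 104632) (Function('l')(f, x) = Add(7, Mul(-1, Add(Mul(188, Pow(-319, -1)), Mul(1, Pow(328, -1))))) = Add(7, Mul(-1, Add(Mul(188, Rational(-1, 319)), Mul(1, Rational(1, 328))))) = Add(7, Mul(-1, Add(Rational(-188, 319), Rational(1, 328)))) = Add(7, Mul(-1, Rational(-61345, 104632))) = Add(7, Rational(61345, 104632)) = Rational(793769, 104632))
T = Rational(2381307, 52316) (T = Mul(6, Rational(793769, 104632)) = Rational(2381307, 52316) ≈ 45.518)
Pow(Add(T, Mul(12, -4904)), Rational(1, 2)) = Pow(Add(Rational(2381307, 52316), Mul(12, -4904)), Rational(1, 2)) = Pow(Add(Rational(2381307, 52316), -58848), Rational(1, 2)) = Pow(Rational(-3076310661, 52316), Rational(1, 2)) = Mul(Rational(1, 26158), I, Pow(40235067135219, Rational(1, 2)))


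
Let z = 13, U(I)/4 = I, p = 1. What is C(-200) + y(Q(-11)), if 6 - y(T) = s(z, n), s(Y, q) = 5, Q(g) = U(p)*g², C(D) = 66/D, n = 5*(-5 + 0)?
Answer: 67/100 ≈ 0.67000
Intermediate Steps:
n = -25 (n = 5*(-5) = -25)
U(I) = 4*I
Q(g) = 4*g² (Q(g) = (4*1)*g² = 4*g²)
y(T) = 1 (y(T) = 6 - 1*5 = 6 - 5 = 1)
C(-200) + y(Q(-11)) = 66/(-200) + 1 = 66*(-1/200) + 1 = -33/100 + 1 = 67/100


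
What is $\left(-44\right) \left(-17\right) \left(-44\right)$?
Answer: $-32912$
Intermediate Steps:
$\left(-44\right) \left(-17\right) \left(-44\right) = 748 \left(-44\right) = -32912$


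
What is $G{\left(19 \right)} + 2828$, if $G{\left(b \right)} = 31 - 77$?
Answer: $2782$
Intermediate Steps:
$G{\left(b \right)} = -46$ ($G{\left(b \right)} = 31 - 77 = -46$)
$G{\left(19 \right)} + 2828 = -46 + 2828 = 2782$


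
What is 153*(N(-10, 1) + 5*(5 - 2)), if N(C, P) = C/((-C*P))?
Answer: 2142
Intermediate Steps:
N(C, P) = -1/P (N(C, P) = C/((-C*P)) = C*(-1/(C*P)) = -1/P)
153*(N(-10, 1) + 5*(5 - 2)) = 153*(-1/1 + 5*(5 - 2)) = 153*(-1*1 + 5*3) = 153*(-1 + 15) = 153*14 = 2142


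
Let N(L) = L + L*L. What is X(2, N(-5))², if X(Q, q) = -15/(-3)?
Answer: 25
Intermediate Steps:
N(L) = L + L²
X(Q, q) = 5 (X(Q, q) = -15*(-⅓) = 5)
X(2, N(-5))² = 5² = 25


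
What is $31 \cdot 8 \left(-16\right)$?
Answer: $-3968$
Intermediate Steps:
$31 \cdot 8 \left(-16\right) = 248 \left(-16\right) = -3968$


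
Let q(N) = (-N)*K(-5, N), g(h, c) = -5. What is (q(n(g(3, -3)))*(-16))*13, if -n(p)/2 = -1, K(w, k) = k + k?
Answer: 1664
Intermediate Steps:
K(w, k) = 2*k
n(p) = 2 (n(p) = -2*(-1) = 2)
q(N) = -2*N² (q(N) = (-N)*(2*N) = -2*N²)
(q(n(g(3, -3)))*(-16))*13 = (-2*2²*(-16))*13 = (-2*4*(-16))*13 = -8*(-16)*13 = 128*13 = 1664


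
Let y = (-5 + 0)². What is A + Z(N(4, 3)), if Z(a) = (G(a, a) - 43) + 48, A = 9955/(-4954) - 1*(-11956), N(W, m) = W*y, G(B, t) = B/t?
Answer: 59249793/4954 ≈ 11960.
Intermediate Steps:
y = 25 (y = (-5)² = 25)
N(W, m) = 25*W (N(W, m) = W*25 = 25*W)
A = 59220069/4954 (A = 9955*(-1/4954) + 11956 = -9955/4954 + 11956 = 59220069/4954 ≈ 11954.)
Z(a) = 6 (Z(a) = (a/a - 43) + 48 = (1 - 43) + 48 = -42 + 48 = 6)
A + Z(N(4, 3)) = 59220069/4954 + 6 = 59249793/4954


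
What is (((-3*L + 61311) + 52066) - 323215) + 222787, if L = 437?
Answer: 11638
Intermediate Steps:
(((-3*L + 61311) + 52066) - 323215) + 222787 = (((-3*437 + 61311) + 52066) - 323215) + 222787 = (((-1311 + 61311) + 52066) - 323215) + 222787 = ((60000 + 52066) - 323215) + 222787 = (112066 - 323215) + 222787 = -211149 + 222787 = 11638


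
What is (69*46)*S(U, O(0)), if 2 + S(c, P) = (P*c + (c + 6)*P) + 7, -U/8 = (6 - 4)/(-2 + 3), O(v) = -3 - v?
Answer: 263442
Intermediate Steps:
U = -16 (U = -8*(6 - 4)/(-2 + 3) = -16/1 = -16 ≈ -16.000)
S(c, P) = 5 + P*c + P*(6 + c) (S(c, P) = -2 + ((P*c + (c + 6)*P) + 7) = -2 + ((P*c + (6 + c)*P) + 7) = -2 + ((P*c + P*(6 + c)) + 7) = -2 + (7 + P*c + P*(6 + c)) = 5 + P*c + P*(6 + c))
(69*46)*S(U, O(0)) = (69*46)*(5 + 6*(-3 - 1*0) + 2*(-3 - 1*0)*(-16)) = 3174*(5 + 6*(-3 + 0) + 2*(-3 + 0)*(-16)) = 3174*(5 + 6*(-3) + 2*(-3)*(-16)) = 3174*(5 - 18 + 96) = 3174*83 = 263442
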